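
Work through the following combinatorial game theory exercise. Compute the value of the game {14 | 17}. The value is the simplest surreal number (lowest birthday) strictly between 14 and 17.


Left options: {14}, max = 14
Right options: {17}, min = 17
All options are numbers and max(Left) < min(Right), so by the simplicity theorem the value is the simplest (earliest-born) number strictly between 14 and 17.
Integers 15 through 16 all lie strictly between 14 and 17.
Among integers, the simplest (lowest birthday = smallest |n|; 0 is born on day 0, +-n on day n) is 15.
No non-integer in the interval can be simpler: if x is a non-integer in the interval, then floor(x) or ceil(x) also lies in the interval (the interval contains an integer), and both are proper prefixes of x's sign expansion, i.e. born earlier. So the game value is 15.
Game value = 15

15


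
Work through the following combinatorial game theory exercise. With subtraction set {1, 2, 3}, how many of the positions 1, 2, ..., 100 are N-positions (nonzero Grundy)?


Subtraction set S = {1, 2, 3}, so G(n) = n mod 4.
G(n) = 0 when n is a multiple of 4.
Multiples of 4 in [1, 100]: 25
N-positions (nonzero Grundy) = 100 - 25 = 75

75


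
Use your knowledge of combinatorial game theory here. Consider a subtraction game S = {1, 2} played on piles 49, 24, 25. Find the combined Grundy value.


Subtraction set: {1, 2}
For this subtraction set, G(n) = n mod 3 (period = max + 1 = 3).
Pile 1 (size 49): G(49) = 49 mod 3 = 1
Pile 2 (size 24): G(24) = 24 mod 3 = 0
Pile 3 (size 25): G(25) = 25 mod 3 = 1
Total Grundy value = XOR of all: 1 XOR 0 XOR 1 = 0

0


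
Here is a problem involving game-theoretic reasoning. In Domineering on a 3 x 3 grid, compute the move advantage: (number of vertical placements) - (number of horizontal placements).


Board is 3 x 3 (rows x cols).
Left (vertical) placements: (rows-1) * cols = 2 * 3 = 6
Right (horizontal) placements: rows * (cols-1) = 3 * 2 = 6
Advantage = Left - Right = 6 - 6 = 0

0


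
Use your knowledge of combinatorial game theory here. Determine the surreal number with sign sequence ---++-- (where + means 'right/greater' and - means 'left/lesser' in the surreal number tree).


Sign expansion: ---++--
Rule: track bounds (lo, hi), initially (-inf, +inf). On '+', the current value becomes lo and we move to the simplest number in (value, hi): value + 1 if hi = +inf, otherwise the midpoint (value + hi)/2. On '-', the current value becomes hi and we move to value - 1 if lo = -inf, otherwise the midpoint (lo + value)/2.
Start at 0.
Step 1: sign = -, move left. Bounds: (-inf, 0). Value = -1
Step 2: sign = -, move left. Bounds: (-inf, -1). Value = -2
Step 3: sign = -, move left. Bounds: (-inf, -2). Value = -3
Step 4: sign = +, move right. Bounds: (-3, -2). Value = -5/2
Step 5: sign = +, move right. Bounds: (-5/2, -2). Value = -9/4
Step 6: sign = -, move left. Bounds: (-5/2, -9/4). Value = -19/8
Step 7: sign = -, move left. Bounds: (-5/2, -19/8). Value = -39/16
The surreal number with sign expansion ---++-- is -39/16.

-39/16


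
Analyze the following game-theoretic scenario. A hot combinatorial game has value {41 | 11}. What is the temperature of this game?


The game is {41 | 11}, a switch {a | b} with numbers a > b.
Cooling {a | b} by t gives {a - t | b + t}, which stops being hot when a - t = b + t, i.e. at t = (a - b)/2. So the temperature of a switch is (a - b)/2.
Temperature = (Left option - Right option) / 2
= (41 - (11)) / 2
= 30 / 2
= 15

15


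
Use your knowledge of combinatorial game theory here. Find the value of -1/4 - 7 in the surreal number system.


x = -1/4, y = 7
Converting to common denominator: 4
x = -1/4, y = 28/4
x - y = -1/4 - 7 = -29/4

-29/4


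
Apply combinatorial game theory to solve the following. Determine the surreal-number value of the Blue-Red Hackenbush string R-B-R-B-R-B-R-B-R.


Edges (from ground): R-B-R-B-R-B-R-B-R
By Berlekamp's sign-expansion rule, a Blue-Red Hackenbush stalk has the value of the surreal number whose sign sequence is the edge sequence with B -> + and R -> -.
Sign sequence: -+-+-+-+-
Trace the sign expansion in the surreal number tree, starting from 0:
Edge 1: R (sign -) -> bounds (-inf, 0), value = -1
Edge 2: B (sign +) -> bounds (-1, 0), value = -1/2
Edge 3: R (sign -) -> bounds (-1, -1/2), value = -3/4
Edge 4: B (sign +) -> bounds (-3/4, -1/2), value = -5/8
Edge 5: R (sign -) -> bounds (-3/4, -5/8), value = -11/16
Edge 6: B (sign +) -> bounds (-11/16, -5/8), value = -21/32
Edge 7: R (sign -) -> bounds (-11/16, -21/32), value = -43/64
Edge 8: B (sign +) -> bounds (-43/64, -21/32), value = -85/128
Edge 9: R (sign -) -> bounds (-43/64, -85/128), value = -171/256
Game value = -171/256

-171/256


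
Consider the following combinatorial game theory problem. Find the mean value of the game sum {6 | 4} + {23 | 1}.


G1 = {6 | 4}, G2 = {23 | 1}
Each is a switch {a | b} with numbers a > b; its mean value is (a + b)/2, and mean value is additive over game sums: m(G1 + G2) = m(G1) + m(G2).
Mean of G1 = (6 + (4))/2 = 10/2 = 5
Mean of G2 = (23 + (1))/2 = 24/2 = 12
Mean of G1 + G2 = 5 + 12 = 17

17


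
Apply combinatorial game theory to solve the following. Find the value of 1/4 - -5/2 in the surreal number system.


x = 1/4, y = -5/2
Converting to common denominator: 4
x = 1/4, y = -10/4
x - y = 1/4 - -5/2 = 11/4

11/4


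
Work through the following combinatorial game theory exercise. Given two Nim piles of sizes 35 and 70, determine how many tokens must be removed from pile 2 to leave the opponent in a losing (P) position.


Piles: 35 and 70
Current XOR: 35 XOR 70 = 101 (non-zero, so this is an N-position).
To make the XOR zero, we need to find a move that balances the piles.
For pile 2 (size 70): target = 70 XOR 101 = 35
We reduce pile 2 from 70 to 35.
Tokens removed: 70 - 35 = 35
Verification: 35 XOR 35 = 0

35


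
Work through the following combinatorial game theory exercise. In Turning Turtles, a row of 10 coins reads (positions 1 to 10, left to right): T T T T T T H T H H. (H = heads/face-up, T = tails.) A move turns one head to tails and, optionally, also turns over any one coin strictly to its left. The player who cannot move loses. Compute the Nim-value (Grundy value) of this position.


Coins: T T T T T T H T H H
Key fact: a single head at position k behaves exactly like a Nim heap of size k (turning it to T and optionally flipping a coin at j < k corresponds to moving the heap from k to j, or to 0), and heads combine as a disjunctive sum (two heads at the same place would cancel, matching j XOR j = 0). So the Nim-value is the XOR of the 1-indexed positions of the heads.
Face-up positions (1-indexed): [7, 9, 10]
XOR 0 with 7: 0 XOR 7 = 7
XOR 7 with 9: 7 XOR 9 = 14
XOR 14 with 10: 14 XOR 10 = 4
Nim-value = 4

4


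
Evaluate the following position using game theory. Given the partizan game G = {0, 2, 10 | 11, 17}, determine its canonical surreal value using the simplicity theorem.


Left options: {0, 2, 10}, max = 10
Right options: {11, 17}, min = 11
All options are numbers and max(Left) < min(Right), so by the simplicity theorem the value is the simplest (earliest-born) number strictly between 10 and 11.
No integer lies strictly between 10 and 11, so the value is the dyadic rational m/2^k in the interval with the smallest k (then m odd); search k = 1, 2, ...:
Denominator 2: 21/2 lies strictly between 10 and 11 -- found.
The simplest number in the interval is 21/2.
Game value = 21/2

21/2


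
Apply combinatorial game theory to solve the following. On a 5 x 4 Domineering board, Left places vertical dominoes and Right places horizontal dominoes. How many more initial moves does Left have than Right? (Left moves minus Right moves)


Board is 5 x 4 (rows x cols).
Left (vertical) placements: (rows-1) * cols = 4 * 4 = 16
Right (horizontal) placements: rows * (cols-1) = 5 * 3 = 15
Advantage = Left - Right = 16 - 15 = 1

1


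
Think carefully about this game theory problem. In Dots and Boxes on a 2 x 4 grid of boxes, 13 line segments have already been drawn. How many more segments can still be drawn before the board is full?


Grid: 2 x 4 boxes, i.e. 3 rows and 5 columns of dots.
Horizontal edges: (rows + 1) * cols = 3 * 4 = 12
Vertical edges: rows * (cols + 1) = 2 * 5 = 10
Total edges: 12 + 10 = 22
Edges drawn: 13
Remaining: 22 - 13 = 9

9


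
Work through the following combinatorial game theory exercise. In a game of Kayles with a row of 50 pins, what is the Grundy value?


Kayles: a move removes 1 or 2 adjacent pins from a contiguous row.
Removing pins from a row of k leaves two independent rows (a, b) with a + b = k - 1 (one pin) or a + b = k - 2 (two pins); an end removal gives a = 0.
By Sprague-Grundy, G(k) = mex{ G(a) XOR G(b) } over all these splits. G(0) = 0.
G(1): splits (0,0):0^0=0 -> mex({0}) = 1
G(2): splits (0,1):0^1=1 (0,0):0^0=0 -> mex({0, 1}) = 2
G(3): splits (0,2):0^2=2 (1,1):1^1=0 (0,1):0^1=1 -> mex({0, 1, 2}) = 3
G(4): splits (0,3):0^3=3 (1,2):1^2=3 (0,2):0^2=2 (1,1):1^1=0 -> mex({0, 2, 3}) = 1
G(5): splits (0,4):0^1=1 (1,3):1^3=2 (2,2):2^2=0 (0,3):0^3=3 (1,2):1^2=3 -> mex({0, 1, 2, 3}) = 4
G(6) = mex({0, 1, 2, 4}) = 3
G(7) = mex({0, 1, 3, 4, 5}) = 2
G(8) = mex({0, 2, 3, 5, 6}) = 1
G(9) = mex({0, 1, 2, 3, 6, 7}) = 4
G(10) = mex({0, 1, 3, 4, 5, 7}) = 2
G(11) = mex({0, 1, 2, 3, 4, 5}) = 6
G(12) = mex({0, 1, 2, 3, 5, 6, 7}) = 4
G(13) = mex({0, 2, 3, 4, 6, 7}) = 1
G(14) = mex({0, 1, 4, 5, 6, 7}) = 2
G(15) = mex({0, 1, 2, 3, 4, 5, 6}) = 7
G(16) = mex({0, 2, 3, 5, 6, 7}) = 1
G(17) = mex({0, 1, 2, 3, 5, 6, 7}) = 4
G(18) = mex({0, 1, 2, 4, 5, 6}) = 3
G(19) = mex({0, 1, 3, 4, 5, 7}) = 2
G(20) = mex({0, 2, 3, 4, 5, 6, 7}) = 1
G(21) = mex({0, 1, 2, 3, 5, 6, 7}) = 4
G(22) = mex({0, 1, 2, 3, 4, 5, 7}) = 6
G(23) = mex({0, 1, 2, 3, 4, 5, 6}) = 7
G(24) = mex({0, 1, 2, 3, 5, 6, 7}) = 4
G(25) = mex({0, 2, 3, 4, 6, 7}) = 1
G(26) = mex({0, 1, 3, 4, 5, 6, 7}) = 2
G(27) = mex({0, 1, 2, 3, 4, 5, 6, 7}) = 8
G(28) = mex({0, 1, 2, 3, 4, 6, 7, 8}) = 5
G(29) = mex({0, 1, 2, 3, 5, 6, 7, 8, 9}) = 4
G(30) = mex({0, 1, 2, 3, 4, 5, 6, 9, 10}) = 7
G(31) = mex({0, 1, 3, 4, 5, 7, 10, 11}) = 2
G(32) = mex({0, 2, 3, 4, 5, 6, 7, 9, 11}) = 1
G(33) = mex({0, 1, 2, 3, 4, 5, 6, 7, 9, 12}) = 8
G(34) = mex({0, 1, 2, 3, 4, 5, 7, 8, 11, 12}) = 6
G(35) = mex({0, 1, 2, 3, 4, 5, 6, 8, 9, 10, 11}) = 7
G(36) = mex({0, 1, 2, 3, 5, 6, 7, 9, 10}) = 4
G(37) = mex({0, 2, 3, 4, 6, 7, 9, 10, 11, 12}) = 1
G(38) = mex({0, 1, 3, 4, 5, 6, 7, 9, 10, 11, 12}) = 2
G(39) = mex({0, 1, 2, 4, 5, 6, 7, 9, 10, 12, 14}) = 3
G(40) = mex({0, 2, 3, 4, 6, 7, 11, 12, 14}) = 1
G(41) = mex({0, 1, 2, 3, 5, 6, 7, 9, 10, 11, 12}) = 4
G(42) = mex({0, 1, 2, 3, 4, 5, 6, 9, 10}) = 7
G(43) = mex({0, 1, 3, 4, 5, 7, 9, 10, 12, 15}) = 2
G(44) = mex({0, 2, 3, 4, 5, 6, 7, 9, 10, 12, 15}) = 1
G(45) = mex({0, 1, 2, 3, 4, 5, 6, 7, 9, 10, 12, 14}) = 8
G(46) = mex({0, 1, 3, 4, 5, 7, 8, 11, 12, 14}) = 2
G(47) = mex({0, 1, 2, 3, 4, 5, 6, 8, 9, 10, 11, 12}) = 7
G(48) = mex({0, 1, 2, 3, 5, 6, 7, 9, 10}) = 4
G(49) = mex({0, 2, 3, 4, 6, 7, 9, 10, 11, 12, 15}) = 1
G(50) = mex({0, 1, 4, 5, 6, 7, 9, 11, 12, 14, 15}) = 2
Therefore G(50) = 2.

2


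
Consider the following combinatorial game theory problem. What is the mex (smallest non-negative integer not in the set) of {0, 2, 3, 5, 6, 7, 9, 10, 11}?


Set = {0, 2, 3, 5, 6, 7, 9, 10, 11}
0 is in the set.
1 is NOT in the set. This is the mex.
mex = 1

1


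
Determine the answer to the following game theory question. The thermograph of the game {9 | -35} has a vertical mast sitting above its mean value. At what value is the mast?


Game = {9 | -35}, a switch {a | b} with numbers a > b.
Its thermograph has left wall a - t and right wall b + t, which meet at t = (a - b)/2, where both equal (a + b)/2. So the mast (mean value) is at (a + b)/2.
Mean = (9 + (-35))/2 = -26/2 = -13

-13


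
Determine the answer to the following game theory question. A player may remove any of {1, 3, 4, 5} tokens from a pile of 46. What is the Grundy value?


The subtraction set is S = {1, 3, 4, 5}.
G(k) = mex{ G(k - s) : s in S, s <= k }. We compute iteratively: G(0) = 0.
G(1) = mex({0}) = 1
G(2) = mex({1}) = 0
G(3) = mex({0}) = 1
G(4) = mex({0, 1}) = 2
G(5) = mex({0, 1, 2}) = 3
G(6) = mex({0, 1, 3}) = 2
G(7) = mex({0, 1, 2}) = 3
G(8) = mex({1, 2, 3}) = 0
G(9) = mex({0, 2, 3}) = 1
G(10) = mex({1, 2, 3}) = 0
G(11) = mex({0, 2, 3}) = 1
G(12) = mex({0, 1, 3}) = 2
Observe that G(8)..G(12) = 0, 1, 0, 1, 2 repeats G(0)..G(4) = 0, 1, 0, 1, 2.
For k >= max(S) = 5, G(k) is determined by the previous 5 values G(k-5)..G(k-1); a window of 5 consecutive values has recurred shifted by 8, so by induction G(k + 8) = G(k) for all k >= 0: the sequence is periodic from the start with period 8.
One period: G(0..7) = 0, 1, 0, 1, 2, 3, 2, 3.
46 mod 8 = 6, so G(46) = G(6) = 2.

2


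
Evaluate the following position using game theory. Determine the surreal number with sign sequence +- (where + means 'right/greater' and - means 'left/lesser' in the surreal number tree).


Sign expansion: +-
Rule: track bounds (lo, hi), initially (-inf, +inf). On '+', the current value becomes lo and we move to the simplest number in (value, hi): value + 1 if hi = +inf, otherwise the midpoint (value + hi)/2. On '-', the current value becomes hi and we move to value - 1 if lo = -inf, otherwise the midpoint (lo + value)/2.
Start at 0.
Step 1: sign = +, move right. Bounds: (0, +inf). Value = 1
Step 2: sign = -, move left. Bounds: (0, 1). Value = 1/2
The surreal number with sign expansion +- is 1/2.

1/2


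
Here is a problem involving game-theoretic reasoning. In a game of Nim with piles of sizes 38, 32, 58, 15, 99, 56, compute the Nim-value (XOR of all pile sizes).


We need the XOR (exclusive or) of all pile sizes.
After XOR-ing pile 1 (size 38): 0 XOR 38 = 38
After XOR-ing pile 2 (size 32): 38 XOR 32 = 6
After XOR-ing pile 3 (size 58): 6 XOR 58 = 60
After XOR-ing pile 4 (size 15): 60 XOR 15 = 51
After XOR-ing pile 5 (size 99): 51 XOR 99 = 80
After XOR-ing pile 6 (size 56): 80 XOR 56 = 104
The Nim-value of this position is 104.

104


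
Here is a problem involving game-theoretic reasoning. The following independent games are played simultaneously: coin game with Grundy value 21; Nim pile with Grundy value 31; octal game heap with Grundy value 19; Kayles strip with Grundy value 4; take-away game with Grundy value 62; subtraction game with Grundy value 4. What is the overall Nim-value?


By the Sprague-Grundy theorem, the Grundy value of a sum of games is the XOR of individual Grundy values.
coin game: Grundy value = 21. Running XOR: 0 XOR 21 = 21
Nim pile: Grundy value = 31. Running XOR: 21 XOR 31 = 10
octal game heap: Grundy value = 19. Running XOR: 10 XOR 19 = 25
Kayles strip: Grundy value = 4. Running XOR: 25 XOR 4 = 29
take-away game: Grundy value = 62. Running XOR: 29 XOR 62 = 35
subtraction game: Grundy value = 4. Running XOR: 35 XOR 4 = 39
The combined Grundy value is 39.

39


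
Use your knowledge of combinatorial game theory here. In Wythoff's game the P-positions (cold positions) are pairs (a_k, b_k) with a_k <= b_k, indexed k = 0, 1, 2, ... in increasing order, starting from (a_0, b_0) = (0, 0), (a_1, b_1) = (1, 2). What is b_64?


By Wythoff's theorem, a_k = floor(k * phi) and b_k = floor(k * phi^2) = a_k + k, where phi = (1 + sqrt(5))/2 is the golden ratio.
phi = (1 + sqrt(5))/2 = 1.618034
phi^2 = phi + 1 = 2.618034
k = 64
k * phi^2 = 64 * 2.618034 = 167.554175
b_64 = floor(k * phi^2) = 167 (check: a_64 + k = 103 + 64 = 167)

167


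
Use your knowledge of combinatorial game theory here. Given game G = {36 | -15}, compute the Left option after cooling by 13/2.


Original game: {36 | -15} (a switch {a | b} with a > b).
Cooling by t (for t below the temperature (a - b)/2 = 51/2) taxes each move by t: {a | b} cooled by t is {a - t | b + t}.
Cooling amount: t = 13/2
Cooled Left option: 36 - 13/2 = 59/2
Cooled Right option: -15 + 13/2 = -17/2
Cooled game: {59/2 | -17/2}
Left option = 59/2

59/2


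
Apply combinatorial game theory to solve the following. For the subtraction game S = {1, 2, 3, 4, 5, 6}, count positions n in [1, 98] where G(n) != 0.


Subtraction set S = {1, 2, 3, 4, 5, 6}, so G(n) = n mod 7.
G(n) = 0 when n is a multiple of 7.
Multiples of 7 in [1, 98]: 14
N-positions (nonzero Grundy) = 98 - 14 = 84

84


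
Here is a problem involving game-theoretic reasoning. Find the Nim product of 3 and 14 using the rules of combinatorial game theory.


Nim multiplication is bilinear over XOR: (u XOR v) * w = (u*w) XOR (v*w).
So we split each operand into its bit components and XOR the pairwise Nim products.
3 = 1 + 2 (as XOR of powers of 2).
14 = 2 + 4 + 8 (as XOR of powers of 2).
Using the standard Nim-product table on single bits:
  2*2 = 3,   2*4 = 8,   2*8 = 12,
  4*4 = 6,   4*8 = 11,  8*8 = 13,
and  1*x = x (identity), k*l = l*k (commutative).
Pairwise Nim products:
  1 * 2 = 2
  1 * 4 = 4
  1 * 8 = 8
  2 * 2 = 3
  2 * 4 = 8
  2 * 8 = 12
XOR them: 2 XOR 4 XOR 8 XOR 3 XOR 8 XOR 12 = 9.
Result: 3 * 14 = 9 (in Nim).

9


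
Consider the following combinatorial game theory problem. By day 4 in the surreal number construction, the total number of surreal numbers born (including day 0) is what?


Day 0: {|} = 0 is born. Count = 1.
Day n: the number of surreal numbers born by day n is 2^(n+1) - 1.
By day 0: 2^1 - 1 = 1
By day 1: 2^2 - 1 = 3
By day 2: 2^3 - 1 = 7
By day 3: 2^4 - 1 = 15
By day 4: 2^5 - 1 = 31
By day 4: 31 surreal numbers.

31


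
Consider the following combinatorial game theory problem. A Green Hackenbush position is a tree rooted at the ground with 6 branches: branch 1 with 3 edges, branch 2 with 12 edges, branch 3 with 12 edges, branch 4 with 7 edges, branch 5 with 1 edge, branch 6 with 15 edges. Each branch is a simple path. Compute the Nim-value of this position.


The tree has 6 branches from the ground vertex.
In Green Hackenbush, the Nim-value of a simple path of length k is k.
Branch 1: length 3, Nim-value = 3
Branch 2: length 12, Nim-value = 12
Branch 3: length 12, Nim-value = 12
Branch 4: length 7, Nim-value = 7
Branch 5: length 1, Nim-value = 1
Branch 6: length 15, Nim-value = 15
Total Nim-value = XOR of all branch values:
0 XOR 3 = 3
3 XOR 12 = 15
15 XOR 12 = 3
3 XOR 7 = 4
4 XOR 1 = 5
5 XOR 15 = 10
Nim-value of the tree = 10

10


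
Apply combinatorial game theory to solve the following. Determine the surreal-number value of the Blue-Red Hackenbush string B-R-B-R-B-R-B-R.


Edges (from ground): B-R-B-R-B-R-B-R
By Berlekamp's sign-expansion rule, a Blue-Red Hackenbush stalk has the value of the surreal number whose sign sequence is the edge sequence with B -> + and R -> -.
Sign sequence: +-+-+-+-
Trace the sign expansion in the surreal number tree, starting from 0:
Edge 1: B (sign +) -> bounds (0, +inf), value = 1
Edge 2: R (sign -) -> bounds (0, 1), value = 1/2
Edge 3: B (sign +) -> bounds (1/2, 1), value = 3/4
Edge 4: R (sign -) -> bounds (1/2, 3/4), value = 5/8
Edge 5: B (sign +) -> bounds (5/8, 3/4), value = 11/16
Edge 6: R (sign -) -> bounds (5/8, 11/16), value = 21/32
Edge 7: B (sign +) -> bounds (21/32, 11/16), value = 43/64
Edge 8: R (sign -) -> bounds (21/32, 43/64), value = 85/128
Game value = 85/128

85/128


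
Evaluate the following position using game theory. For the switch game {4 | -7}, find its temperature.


The game is {4 | -7}, a switch {a | b} with numbers a > b.
Cooling {a | b} by t gives {a - t | b + t}, which stops being hot when a - t = b + t, i.e. at t = (a - b)/2. So the temperature of a switch is (a - b)/2.
Temperature = (Left option - Right option) / 2
= (4 - (-7)) / 2
= 11 / 2
= 11/2

11/2


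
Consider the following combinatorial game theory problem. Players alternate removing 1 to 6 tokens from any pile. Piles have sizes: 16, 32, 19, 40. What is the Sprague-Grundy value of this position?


Subtraction set: {1, 2, 3, 4, 5, 6}
For this subtraction set, G(n) = n mod 7 (period = max + 1 = 7).
Pile 1 (size 16): G(16) = 16 mod 7 = 2
Pile 2 (size 32): G(32) = 32 mod 7 = 4
Pile 3 (size 19): G(19) = 19 mod 7 = 5
Pile 4 (size 40): G(40) = 40 mod 7 = 5
Total Grundy value = XOR of all: 2 XOR 4 XOR 5 XOR 5 = 6

6


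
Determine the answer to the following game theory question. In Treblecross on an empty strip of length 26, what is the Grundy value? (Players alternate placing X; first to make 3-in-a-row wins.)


Treblecross: place X on empty cells; 3-in-a-row wins.
Playing within two cells of an existing X lets the opponent win at once, so sensible play treats the cells i-2..i+2 around each X as dead. The player left with no safe cell loses, so this is a normal-play take-away game on strips of safe cells.
Placing X at cell i (0-indexed) of a strip of k safe cells leaves independent strips of sizes max(0, i-2) and max(0, k-i-3). Hence G(k) = mex{ G(max(0,i-2)) XOR G(max(0,k-i-3)) : 0 <= i < k }, with G(0) = 0.
G(1): splits (0,0):0^0=0 -> mex({0}) = 1
G(2): splits (0,0):0^0=0 -> mex({0}) = 1
G(3): splits (0,0):0^0=0 -> mex({0}) = 1
G(4): splits (0,1):0^1=1 (0,0):0^0=0 -> mex({0, 1}) = 2
G(5): splits (0,2):0^1=1 (0,1):0^1=1 (0,0):0^0=0 -> mex({0, 1}) = 2
G(6) = mex({1}) = 0
G(7) = mex({0, 1, 2}) = 3
G(8) = mex({0, 1, 2}) = 3
G(9) = mex({0, 2}) = 1
G(10) = mex({0, 2, 3}) = 1
G(11) = mex({0, 3}) = 1
G(12) = mex({1, 3}) = 0
G(13) = mex({0, 1, 2, 3}) = 4
G(14) = mex({0, 1, 2}) = 3
G(15) = mex({0, 1, 2}) = 3
G(16) = mex({0, 1, 2, 4}) = 3
G(17) = mex({0, 1, 3, 4}) = 2
G(18) = mex({0, 1, 3, 4}) = 2
G(19) = mex({0, 1, 3, 5}) = 2
G(20) = mex({0, 1, 2, 3, 5}) = 4
G(21) = mex({0, 1, 2, 3, 5}) = 4
G(22) = mex({1, 2, 6}) = 0
G(23) = mex({0, 1, 2, 3, 4, 6}) = 5
G(24) = mex({0, 1, 2, 3, 4}) = 5
G(25) = mex({0, 1, 3, 4, 7}) = 2
G(26) = mex({0, 1, 3, 4, 5, 7}) = 2
Therefore G(26) = 2.

2


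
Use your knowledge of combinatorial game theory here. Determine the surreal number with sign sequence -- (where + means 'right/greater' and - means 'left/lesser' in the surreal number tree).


Sign expansion: --
Rule: track bounds (lo, hi), initially (-inf, +inf). On '+', the current value becomes lo and we move to the simplest number in (value, hi): value + 1 if hi = +inf, otherwise the midpoint (value + hi)/2. On '-', the current value becomes hi and we move to value - 1 if lo = -inf, otherwise the midpoint (lo + value)/2.
Start at 0.
Step 1: sign = -, move left. Bounds: (-inf, 0). Value = -1
Step 2: sign = -, move left. Bounds: (-inf, -1). Value = -2
The surreal number with sign expansion -- is -2.

-2


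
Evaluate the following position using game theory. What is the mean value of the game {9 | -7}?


Game = {9 | -7}, a switch {a | b} with numbers a > b.
Its thermograph has left wall a - t and right wall b + t, which meet at t = (a - b)/2, where both equal (a + b)/2. So the mast (mean value) is at (a + b)/2.
Mean = (9 + (-7))/2 = 2/2 = 1

1


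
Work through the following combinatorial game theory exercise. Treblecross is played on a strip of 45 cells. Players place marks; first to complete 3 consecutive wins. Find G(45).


Treblecross: place X on empty cells; 3-in-a-row wins.
Playing within two cells of an existing X lets the opponent win at once, so sensible play treats the cells i-2..i+2 around each X as dead. The player left with no safe cell loses, so this is a normal-play take-away game on strips of safe cells.
Placing X at cell i (0-indexed) of a strip of k safe cells leaves independent strips of sizes max(0, i-2) and max(0, k-i-3). Hence G(k) = mex{ G(max(0,i-2)) XOR G(max(0,k-i-3)) : 0 <= i < k }, with G(0) = 0.
G(1): splits (0,0):0^0=0 -> mex({0}) = 1
G(2): splits (0,0):0^0=0 -> mex({0}) = 1
G(3): splits (0,0):0^0=0 -> mex({0}) = 1
G(4): splits (0,1):0^1=1 (0,0):0^0=0 -> mex({0, 1}) = 2
G(5): splits (0,2):0^1=1 (0,1):0^1=1 (0,0):0^0=0 -> mex({0, 1}) = 2
G(6) = mex({1}) = 0
G(7) = mex({0, 1, 2}) = 3
G(8) = mex({0, 1, 2}) = 3
G(9) = mex({0, 2}) = 1
G(10) = mex({0, 2, 3}) = 1
G(11) = mex({0, 3}) = 1
G(12) = mex({1, 3}) = 0
G(13) = mex({0, 1, 2, 3}) = 4
G(14) = mex({0, 1, 2}) = 3
G(15) = mex({0, 1, 2}) = 3
G(16) = mex({0, 1, 2, 4}) = 3
G(17) = mex({0, 1, 3, 4}) = 2
G(18) = mex({0, 1, 3, 4}) = 2
G(19) = mex({0, 1, 3, 5}) = 2
G(20) = mex({0, 1, 2, 3, 5}) = 4
G(21) = mex({0, 1, 2, 3, 5}) = 4
G(22) = mex({1, 2, 6}) = 0
G(23) = mex({0, 1, 2, 3, 4, 6}) = 5
G(24) = mex({0, 1, 2, 3, 4}) = 5
G(25) = mex({0, 1, 3, 4, 7}) = 2
G(26) = mex({0, 1, 3, 4, 5, 7}) = 2
G(27) = mex({0, 1, 3, 5}) = 2
G(28) = mex({0, 1, 2, 5}) = 3
G(29) = mex({0, 1, 2, 4, 5, 6}) = 3
G(30) = mex({1, 2, 4, 6}) = 0
G(31) = mex({0, 1, 2, 3, 4, 6}) = 5
G(32) = mex({1, 2, 3, 4, 7}) = 0
G(33) = mex({0, 3, 7}) = 1
G(34) = mex({0, 2, 3, 5, 7}) = 1
G(35) = mex({0, 2, 3, 5, 6}) = 1
G(36) = mex({0, 1, 2, 5, 6}) = 3
G(37) = mex({0, 1, 2, 4, 5, 6}) = 3
G(38) = mex({0, 1, 2, 4}) = 3
G(39) = mex({0, 1, 2, 3, 4, 7}) = 5
G(40) = mex({0, 1, 2, 3, 4, 5, 7}) = 6
G(41) = mex({0, 1, 2, 3, 5, 7}) = 4
G(42) = mex({0, 1, 2, 3, 5, 6, 7}) = 4
G(43) = mex({0, 2, 3, 5, 6}) = 1
G(44) = mex({1, 2, 3, 4, 5, 6}) = 0
G(45) = mex({0, 1, 2, 3, 4, 6, 7}) = 5
Therefore G(45) = 5.

5


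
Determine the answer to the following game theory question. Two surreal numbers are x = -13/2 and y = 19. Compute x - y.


x = -13/2, y = 19
Converting to common denominator: 2
x = -13/2, y = 38/2
x - y = -13/2 - 19 = -51/2

-51/2


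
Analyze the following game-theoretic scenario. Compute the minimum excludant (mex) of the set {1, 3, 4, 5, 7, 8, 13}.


Set = {1, 3, 4, 5, 7, 8, 13}
0 is NOT in the set. This is the mex.
mex = 0

0


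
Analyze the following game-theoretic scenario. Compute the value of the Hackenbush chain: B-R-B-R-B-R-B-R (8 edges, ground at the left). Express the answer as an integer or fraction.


Edges (from ground): B-R-B-R-B-R-B-R
By Berlekamp's sign-expansion rule, a Blue-Red Hackenbush stalk has the value of the surreal number whose sign sequence is the edge sequence with B -> + and R -> -.
Sign sequence: +-+-+-+-
Trace the sign expansion in the surreal number tree, starting from 0:
Edge 1: B (sign +) -> bounds (0, +inf), value = 1
Edge 2: R (sign -) -> bounds (0, 1), value = 1/2
Edge 3: B (sign +) -> bounds (1/2, 1), value = 3/4
Edge 4: R (sign -) -> bounds (1/2, 3/4), value = 5/8
Edge 5: B (sign +) -> bounds (5/8, 3/4), value = 11/16
Edge 6: R (sign -) -> bounds (5/8, 11/16), value = 21/32
Edge 7: B (sign +) -> bounds (21/32, 11/16), value = 43/64
Edge 8: R (sign -) -> bounds (21/32, 43/64), value = 85/128
Game value = 85/128

85/128


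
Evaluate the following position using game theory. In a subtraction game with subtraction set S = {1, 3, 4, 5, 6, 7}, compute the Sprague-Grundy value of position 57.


The subtraction set is S = {1, 3, 4, 5, 6, 7}.
G(k) = mex{ G(k - s) : s in S, s <= k }. We compute iteratively: G(0) = 0.
G(1) = mex({0}) = 1
G(2) = mex({1}) = 0
G(3) = mex({0}) = 1
G(4) = mex({0, 1}) = 2
G(5) = mex({0, 1, 2}) = 3
G(6) = mex({0, 1, 3}) = 2
G(7) = mex({0, 1, 2}) = 3
G(8) = mex({0, 1, 2, 3}) = 4
G(9) = mex({0, 1, 2, 3, 4}) = 5
G(10) = mex({1, 2, 3, 5}) = 0
G(11) = mex({0, 2, 3, 4}) = 1
G(12) = mex({1, 2, 3, 4, 5}) = 0
G(13) = mex({0, 2, 3, 4, 5}) = 1
G(14) = mex({0, 1, 3, 4, 5}) = 2
G(15) = mex({0, 1, 2, 4, 5}) = 3
G(16) = mex({0, 1, 3, 5}) = 2
Observe that G(10)..G(16) = 0, 1, 0, 1, 2, 3, 2 repeats G(0)..G(6) = 0, 1, 0, 1, 2, 3, 2.
For k >= max(S) = 7, G(k) is determined by the previous 7 values G(k-7)..G(k-1); a window of 7 consecutive values has recurred shifted by 10, so by induction G(k + 10) = G(k) for all k >= 0: the sequence is periodic from the start with period 10.
One period: G(0..9) = 0, 1, 0, 1, 2, 3, 2, 3, 4, 5.
57 mod 10 = 7, so G(57) = G(7) = 3.

3


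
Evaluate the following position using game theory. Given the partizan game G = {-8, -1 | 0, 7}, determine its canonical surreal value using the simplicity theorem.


Left options: {-8, -1}, max = -1
Right options: {0, 7}, min = 0
All options are numbers and max(Left) < min(Right), so by the simplicity theorem the value is the simplest (earliest-born) number strictly between -1 and 0.
No integer lies strictly between -1 and 0, so the value is the dyadic rational m/2^k in the interval with the smallest k (then m odd); search k = 1, 2, ...:
Denominator 2: -1/2 lies strictly between -1 and 0 -- found.
The simplest number in the interval is -1/2.
Game value = -1/2

-1/2


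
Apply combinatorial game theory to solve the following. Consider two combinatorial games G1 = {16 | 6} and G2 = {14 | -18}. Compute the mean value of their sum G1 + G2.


G1 = {16 | 6}, G2 = {14 | -18}
Each is a switch {a | b} with numbers a > b; its mean value is (a + b)/2, and mean value is additive over game sums: m(G1 + G2) = m(G1) + m(G2).
Mean of G1 = (16 + (6))/2 = 22/2 = 11
Mean of G2 = (14 + (-18))/2 = -4/2 = -2
Mean of G1 + G2 = 11 + -2 = 9

9


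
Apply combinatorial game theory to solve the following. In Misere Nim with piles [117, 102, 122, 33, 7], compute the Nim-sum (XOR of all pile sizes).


We need the XOR (exclusive or) of all pile sizes.
After XOR-ing pile 1 (size 117): 0 XOR 117 = 117
After XOR-ing pile 2 (size 102): 117 XOR 102 = 19
After XOR-ing pile 3 (size 122): 19 XOR 122 = 105
After XOR-ing pile 4 (size 33): 105 XOR 33 = 72
After XOR-ing pile 5 (size 7): 72 XOR 7 = 79
The Nim-value of this position is 79.

79


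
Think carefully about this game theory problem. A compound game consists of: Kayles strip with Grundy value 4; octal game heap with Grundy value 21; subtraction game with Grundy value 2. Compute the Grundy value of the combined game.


By the Sprague-Grundy theorem, the Grundy value of a sum of games is the XOR of individual Grundy values.
Kayles strip: Grundy value = 4. Running XOR: 0 XOR 4 = 4
octal game heap: Grundy value = 21. Running XOR: 4 XOR 21 = 17
subtraction game: Grundy value = 2. Running XOR: 17 XOR 2 = 19
The combined Grundy value is 19.

19


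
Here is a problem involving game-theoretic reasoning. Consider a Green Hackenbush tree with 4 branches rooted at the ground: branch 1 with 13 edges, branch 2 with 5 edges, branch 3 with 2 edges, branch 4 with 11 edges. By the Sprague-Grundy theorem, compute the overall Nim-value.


The tree has 4 branches from the ground vertex.
In Green Hackenbush, the Nim-value of a simple path of length k is k.
Branch 1: length 13, Nim-value = 13
Branch 2: length 5, Nim-value = 5
Branch 3: length 2, Nim-value = 2
Branch 4: length 11, Nim-value = 11
Total Nim-value = XOR of all branch values:
0 XOR 13 = 13
13 XOR 5 = 8
8 XOR 2 = 10
10 XOR 11 = 1
Nim-value of the tree = 1

1


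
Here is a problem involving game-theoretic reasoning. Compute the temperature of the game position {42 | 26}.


The game is {42 | 26}, a switch {a | b} with numbers a > b.
Cooling {a | b} by t gives {a - t | b + t}, which stops being hot when a - t = b + t, i.e. at t = (a - b)/2. So the temperature of a switch is (a - b)/2.
Temperature = (Left option - Right option) / 2
= (42 - (26)) / 2
= 16 / 2
= 8

8


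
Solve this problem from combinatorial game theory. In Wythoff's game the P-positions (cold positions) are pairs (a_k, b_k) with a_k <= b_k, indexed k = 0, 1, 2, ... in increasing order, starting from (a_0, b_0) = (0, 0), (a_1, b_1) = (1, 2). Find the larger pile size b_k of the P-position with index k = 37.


By Wythoff's theorem, a_k = floor(k * phi) and b_k = floor(k * phi^2) = a_k + k, where phi = (1 + sqrt(5))/2 is the golden ratio.
phi = (1 + sqrt(5))/2 = 1.618034
phi^2 = phi + 1 = 2.618034
k = 37
k * phi^2 = 37 * 2.618034 = 96.867258
b_37 = floor(k * phi^2) = 96 (check: a_37 + k = 59 + 37 = 96)

96


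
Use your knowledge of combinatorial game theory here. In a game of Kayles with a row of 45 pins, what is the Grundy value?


Kayles: a move removes 1 or 2 adjacent pins from a contiguous row.
Removing pins from a row of k leaves two independent rows (a, b) with a + b = k - 1 (one pin) or a + b = k - 2 (two pins); an end removal gives a = 0.
By Sprague-Grundy, G(k) = mex{ G(a) XOR G(b) } over all these splits. G(0) = 0.
G(1): splits (0,0):0^0=0 -> mex({0}) = 1
G(2): splits (0,1):0^1=1 (0,0):0^0=0 -> mex({0, 1}) = 2
G(3): splits (0,2):0^2=2 (1,1):1^1=0 (0,1):0^1=1 -> mex({0, 1, 2}) = 3
G(4): splits (0,3):0^3=3 (1,2):1^2=3 (0,2):0^2=2 (1,1):1^1=0 -> mex({0, 2, 3}) = 1
G(5): splits (0,4):0^1=1 (1,3):1^3=2 (2,2):2^2=0 (0,3):0^3=3 (1,2):1^2=3 -> mex({0, 1, 2, 3}) = 4
G(6) = mex({0, 1, 2, 4}) = 3
G(7) = mex({0, 1, 3, 4, 5}) = 2
G(8) = mex({0, 2, 3, 5, 6}) = 1
G(9) = mex({0, 1, 2, 3, 6, 7}) = 4
G(10) = mex({0, 1, 3, 4, 5, 7}) = 2
G(11) = mex({0, 1, 2, 3, 4, 5}) = 6
G(12) = mex({0, 1, 2, 3, 5, 6, 7}) = 4
G(13) = mex({0, 2, 3, 4, 6, 7}) = 1
G(14) = mex({0, 1, 4, 5, 6, 7}) = 2
G(15) = mex({0, 1, 2, 3, 4, 5, 6}) = 7
G(16) = mex({0, 2, 3, 5, 6, 7}) = 1
G(17) = mex({0, 1, 2, 3, 5, 6, 7}) = 4
G(18) = mex({0, 1, 2, 4, 5, 6}) = 3
G(19) = mex({0, 1, 3, 4, 5, 7}) = 2
G(20) = mex({0, 2, 3, 4, 5, 6, 7}) = 1
G(21) = mex({0, 1, 2, 3, 5, 6, 7}) = 4
G(22) = mex({0, 1, 2, 3, 4, 5, 7}) = 6
G(23) = mex({0, 1, 2, 3, 4, 5, 6}) = 7
G(24) = mex({0, 1, 2, 3, 5, 6, 7}) = 4
G(25) = mex({0, 2, 3, 4, 6, 7}) = 1
G(26) = mex({0, 1, 3, 4, 5, 6, 7}) = 2
G(27) = mex({0, 1, 2, 3, 4, 5, 6, 7}) = 8
G(28) = mex({0, 1, 2, 3, 4, 6, 7, 8}) = 5
G(29) = mex({0, 1, 2, 3, 5, 6, 7, 8, 9}) = 4
G(30) = mex({0, 1, 2, 3, 4, 5, 6, 9, 10}) = 7
G(31) = mex({0, 1, 3, 4, 5, 7, 10, 11}) = 2
G(32) = mex({0, 2, 3, 4, 5, 6, 7, 9, 11}) = 1
G(33) = mex({0, 1, 2, 3, 4, 5, 6, 7, 9, 12}) = 8
G(34) = mex({0, 1, 2, 3, 4, 5, 7, 8, 11, 12}) = 6
G(35) = mex({0, 1, 2, 3, 4, 5, 6, 8, 9, 10, 11}) = 7
G(36) = mex({0, 1, 2, 3, 5, 6, 7, 9, 10}) = 4
G(37) = mex({0, 2, 3, 4, 6, 7, 9, 10, 11, 12}) = 1
G(38) = mex({0, 1, 3, 4, 5, 6, 7, 9, 10, 11, 12}) = 2
G(39) = mex({0, 1, 2, 4, 5, 6, 7, 9, 10, 12, 14}) = 3
G(40) = mex({0, 2, 3, 4, 6, 7, 11, 12, 14}) = 1
G(41) = mex({0, 1, 2, 3, 5, 6, 7, 9, 10, 11, 12}) = 4
G(42) = mex({0, 1, 2, 3, 4, 5, 6, 9, 10}) = 7
G(43) = mex({0, 1, 3, 4, 5, 7, 9, 10, 12, 15}) = 2
G(44) = mex({0, 2, 3, 4, 5, 6, 7, 9, 10, 12, 15}) = 1
G(45) = mex({0, 1, 2, 3, 4, 5, 6, 7, 9, 10, 12, 14}) = 8
Therefore G(45) = 8.

8


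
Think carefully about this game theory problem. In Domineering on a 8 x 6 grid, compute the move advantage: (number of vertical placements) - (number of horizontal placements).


Board is 8 x 6 (rows x cols).
Left (vertical) placements: (rows-1) * cols = 7 * 6 = 42
Right (horizontal) placements: rows * (cols-1) = 8 * 5 = 40
Advantage = Left - Right = 42 - 40 = 2

2


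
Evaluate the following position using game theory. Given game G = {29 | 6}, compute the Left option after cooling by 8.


Original game: {29 | 6} (a switch {a | b} with a > b).
Cooling by t (for t below the temperature (a - b)/2 = 23/2) taxes each move by t: {a | b} cooled by t is {a - t | b + t}.
Cooling amount: t = 8
Cooled Left option: 29 - 8 = 21
Cooled Right option: 6 + 8 = 14
Cooled game: {21 | 14}
Left option = 21

21


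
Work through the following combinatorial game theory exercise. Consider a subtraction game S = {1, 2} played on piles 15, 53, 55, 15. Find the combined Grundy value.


Subtraction set: {1, 2}
For this subtraction set, G(n) = n mod 3 (period = max + 1 = 3).
Pile 1 (size 15): G(15) = 15 mod 3 = 0
Pile 2 (size 53): G(53) = 53 mod 3 = 2
Pile 3 (size 55): G(55) = 55 mod 3 = 1
Pile 4 (size 15): G(15) = 15 mod 3 = 0
Total Grundy value = XOR of all: 0 XOR 2 XOR 1 XOR 0 = 3

3


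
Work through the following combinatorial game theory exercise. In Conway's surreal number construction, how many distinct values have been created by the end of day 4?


Day 0: {|} = 0 is born. Count = 1.
Day n: the number of surreal numbers born by day n is 2^(n+1) - 1.
By day 0: 2^1 - 1 = 1
By day 1: 2^2 - 1 = 3
By day 2: 2^3 - 1 = 7
By day 3: 2^4 - 1 = 15
By day 4: 2^5 - 1 = 31
By day 4: 31 surreal numbers.

31


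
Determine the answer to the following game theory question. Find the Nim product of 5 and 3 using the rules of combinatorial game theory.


Nim multiplication is bilinear over XOR: (u XOR v) * w = (u*w) XOR (v*w).
So we split each operand into its bit components and XOR the pairwise Nim products.
5 = 1 + 4 (as XOR of powers of 2).
3 = 1 + 2 (as XOR of powers of 2).
Using the standard Nim-product table on single bits:
  2*2 = 3,   2*4 = 8,   2*8 = 12,
  4*4 = 6,   4*8 = 11,  8*8 = 13,
and  1*x = x (identity), k*l = l*k (commutative).
Pairwise Nim products:
  1 * 1 = 1
  1 * 2 = 2
  4 * 1 = 4
  4 * 2 = 8
XOR them: 1 XOR 2 XOR 4 XOR 8 = 15.
Result: 5 * 3 = 15 (in Nim).

15


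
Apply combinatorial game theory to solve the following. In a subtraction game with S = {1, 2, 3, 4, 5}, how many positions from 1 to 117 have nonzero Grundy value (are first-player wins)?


Subtraction set S = {1, 2, 3, 4, 5}, so G(n) = n mod 6.
G(n) = 0 when n is a multiple of 6.
Multiples of 6 in [1, 117]: 19
N-positions (nonzero Grundy) = 117 - 19 = 98

98


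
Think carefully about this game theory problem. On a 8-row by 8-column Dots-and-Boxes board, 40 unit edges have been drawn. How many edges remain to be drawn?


Grid: 8 x 8 boxes, i.e. 9 rows and 9 columns of dots.
Horizontal edges: (rows + 1) * cols = 9 * 8 = 72
Vertical edges: rows * (cols + 1) = 8 * 9 = 72
Total edges: 72 + 72 = 144
Edges drawn: 40
Remaining: 144 - 40 = 104

104


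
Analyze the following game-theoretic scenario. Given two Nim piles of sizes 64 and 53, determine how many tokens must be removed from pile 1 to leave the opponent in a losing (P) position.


Piles: 64 and 53
Current XOR: 64 XOR 53 = 117 (non-zero, so this is an N-position).
To make the XOR zero, we need to find a move that balances the piles.
For pile 1 (size 64): target = 64 XOR 117 = 53
We reduce pile 1 from 64 to 53.
Tokens removed: 64 - 53 = 11
Verification: 53 XOR 53 = 0

11


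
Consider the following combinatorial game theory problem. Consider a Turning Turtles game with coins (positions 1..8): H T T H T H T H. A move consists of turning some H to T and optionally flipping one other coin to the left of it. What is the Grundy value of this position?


Coins: H T T H T H T H
Key fact: a single head at position k behaves exactly like a Nim heap of size k (turning it to T and optionally flipping a coin at j < k corresponds to moving the heap from k to j, or to 0), and heads combine as a disjunctive sum (two heads at the same place would cancel, matching j XOR j = 0). So the Nim-value is the XOR of the 1-indexed positions of the heads.
Face-up positions (1-indexed): [1, 4, 6, 8]
XOR 0 with 1: 0 XOR 1 = 1
XOR 1 with 4: 1 XOR 4 = 5
XOR 5 with 6: 5 XOR 6 = 3
XOR 3 with 8: 3 XOR 8 = 11
Nim-value = 11

11


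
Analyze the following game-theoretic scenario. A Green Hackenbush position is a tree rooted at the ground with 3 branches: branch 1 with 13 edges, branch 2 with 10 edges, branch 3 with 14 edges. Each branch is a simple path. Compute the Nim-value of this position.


The tree has 3 branches from the ground vertex.
In Green Hackenbush, the Nim-value of a simple path of length k is k.
Branch 1: length 13, Nim-value = 13
Branch 2: length 10, Nim-value = 10
Branch 3: length 14, Nim-value = 14
Total Nim-value = XOR of all branch values:
0 XOR 13 = 13
13 XOR 10 = 7
7 XOR 14 = 9
Nim-value of the tree = 9

9


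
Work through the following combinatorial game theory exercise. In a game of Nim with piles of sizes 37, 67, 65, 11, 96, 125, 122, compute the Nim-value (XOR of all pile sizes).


We need the XOR (exclusive or) of all pile sizes.
After XOR-ing pile 1 (size 37): 0 XOR 37 = 37
After XOR-ing pile 2 (size 67): 37 XOR 67 = 102
After XOR-ing pile 3 (size 65): 102 XOR 65 = 39
After XOR-ing pile 4 (size 11): 39 XOR 11 = 44
After XOR-ing pile 5 (size 96): 44 XOR 96 = 76
After XOR-ing pile 6 (size 125): 76 XOR 125 = 49
After XOR-ing pile 7 (size 122): 49 XOR 122 = 75
The Nim-value of this position is 75.

75


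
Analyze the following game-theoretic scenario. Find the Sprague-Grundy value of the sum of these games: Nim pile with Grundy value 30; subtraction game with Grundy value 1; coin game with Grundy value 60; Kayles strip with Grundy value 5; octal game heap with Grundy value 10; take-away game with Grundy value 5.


By the Sprague-Grundy theorem, the Grundy value of a sum of games is the XOR of individual Grundy values.
Nim pile: Grundy value = 30. Running XOR: 0 XOR 30 = 30
subtraction game: Grundy value = 1. Running XOR: 30 XOR 1 = 31
coin game: Grundy value = 60. Running XOR: 31 XOR 60 = 35
Kayles strip: Grundy value = 5. Running XOR: 35 XOR 5 = 38
octal game heap: Grundy value = 10. Running XOR: 38 XOR 10 = 44
take-away game: Grundy value = 5. Running XOR: 44 XOR 5 = 41
The combined Grundy value is 41.

41
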